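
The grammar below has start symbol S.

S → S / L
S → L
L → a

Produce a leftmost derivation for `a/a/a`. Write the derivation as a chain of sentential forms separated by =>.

S => S/L => S/L/L => L/L/L => a/L/L => a/a/L => a/a/a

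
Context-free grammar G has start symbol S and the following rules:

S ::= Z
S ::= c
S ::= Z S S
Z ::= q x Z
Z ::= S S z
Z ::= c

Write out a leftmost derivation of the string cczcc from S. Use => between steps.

S => ZSS   [S ::= Z S S]
ZSS => SSzSS   [Z ::= S S z]
SSzSS => cSzSS   [S ::= c]
cSzSS => cczSS   [S ::= c]
cczSS => cczcS   [S ::= c]
cczcS => cczcc   [S ::= c]

S => ZSS => SSzSS => cSzSS => cczSS => cczcS => cczcc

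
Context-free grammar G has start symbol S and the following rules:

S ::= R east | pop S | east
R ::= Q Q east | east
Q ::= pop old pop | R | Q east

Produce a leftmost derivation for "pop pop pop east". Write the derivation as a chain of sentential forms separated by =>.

S => pop S => pop pop S => pop pop pop S => pop pop pop east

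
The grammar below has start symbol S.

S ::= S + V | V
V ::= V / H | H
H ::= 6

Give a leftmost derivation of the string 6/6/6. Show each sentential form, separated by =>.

S => V => V/H => V/H/H => H/H/H => 6/H/H => 6/6/H => 6/6/6

S => V   [S ::= V]
V => V/H   [V ::= V / H]
V/H => V/H/H   [V ::= V / H]
V/H/H => H/H/H   [V ::= H]
H/H/H => 6/H/H   [H ::= 6]
6/H/H => 6/6/H   [H ::= 6]
6/6/H => 6/6/6   [H ::= 6]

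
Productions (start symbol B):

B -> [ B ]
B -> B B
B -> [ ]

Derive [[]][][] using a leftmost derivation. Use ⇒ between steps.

B ⇒ BB   [B -> B B]
BB ⇒ BBB   [B -> B B]
BBB ⇒ [B]BB   [B -> [ B ]]
[B]BB ⇒ [[]]BB   [B -> [ ]]
[[]]BB ⇒ [[]][]B   [B -> [ ]]
[[]][]B ⇒ [[]][][]   [B -> [ ]]

B⇒BB⇒BBB⇒[B]BB⇒[[]]BB⇒[[]][]B⇒[[]][][]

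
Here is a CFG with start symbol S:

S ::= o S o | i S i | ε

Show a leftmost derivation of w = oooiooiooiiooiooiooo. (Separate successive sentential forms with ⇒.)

S⇒oSo⇒ooSoo⇒oooSooo⇒oooiSiooo⇒oooioSoiooo⇒oooiooSooiooo⇒oooiooiSiooiooo⇒oooiooioSoiooiooo⇒oooiooiooSooiooiooo⇒oooiooiooiSiooiooiooo⇒oooiooiooiiooiooiooo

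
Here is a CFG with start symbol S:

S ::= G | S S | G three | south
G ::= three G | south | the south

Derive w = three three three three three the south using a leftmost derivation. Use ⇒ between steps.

S ⇒ G   [S ::= G]
G ⇒ three G   [G ::= three G]
three G ⇒ three three G   [G ::= three G]
three three G ⇒ three three three G   [G ::= three G]
three three three G ⇒ three three three three G   [G ::= three G]
three three three three G ⇒ three three three three three G   [G ::= three G]
three three three three three G ⇒ three three three three three the south   [G ::= the south]

S ⇒ G ⇒ three G ⇒ three three G ⇒ three three three G ⇒ three three three three G ⇒ three three three three three G ⇒ three three three three three the south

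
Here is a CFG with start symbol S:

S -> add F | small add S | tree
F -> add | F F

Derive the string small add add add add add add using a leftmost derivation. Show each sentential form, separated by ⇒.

S ⇒ small add S ⇒ small add add F ⇒ small add add F F ⇒ small add add F F F ⇒ small add add F F F F ⇒ small add add add F F F ⇒ small add add add add F F ⇒ small add add add add add F ⇒ small add add add add add add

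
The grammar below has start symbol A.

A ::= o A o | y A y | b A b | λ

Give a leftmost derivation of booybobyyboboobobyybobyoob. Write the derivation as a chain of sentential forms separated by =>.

A => bAb => boAob => booAoob => booyAyoob => booybAbyoob => booyboAobyoob => booybobAbobyoob => booybobyAybobyoob => booybobyyAyybobyoob => booybobyybAbyybobyoob => booybobyyboAobyybobyoob => booybobyybobAbobyybobyoob => booybobyyboboAobobyybobyoob => booybobyyboboobobyybobyoob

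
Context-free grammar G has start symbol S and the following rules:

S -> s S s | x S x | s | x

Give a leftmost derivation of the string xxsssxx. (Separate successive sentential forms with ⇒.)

S ⇒ xSx   [S -> x S x]
xSx ⇒ xxSxx   [S -> x S x]
xxSxx ⇒ xxsSsxx   [S -> s S s]
xxsSsxx ⇒ xxsssxx   [S -> s]

S ⇒ xSx ⇒ xxSxx ⇒ xxsSsxx ⇒ xxsssxx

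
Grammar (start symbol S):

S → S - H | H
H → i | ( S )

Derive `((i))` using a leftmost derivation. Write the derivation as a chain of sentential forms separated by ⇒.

S⇒H⇒(S)⇒(H)⇒((S))⇒((H))⇒((i))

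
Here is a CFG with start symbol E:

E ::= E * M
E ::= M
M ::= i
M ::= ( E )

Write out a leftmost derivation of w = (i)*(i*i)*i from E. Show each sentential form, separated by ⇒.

E ⇒ E*M   [E ::= E * M]
E*M ⇒ E*M*M   [E ::= E * M]
E*M*M ⇒ M*M*M   [E ::= M]
M*M*M ⇒ (E)*M*M   [M ::= ( E )]
(E)*M*M ⇒ (M)*M*M   [E ::= M]
(M)*M*M ⇒ (i)*M*M   [M ::= i]
(i)*M*M ⇒ (i)*(E)*M   [M ::= ( E )]
(i)*(E)*M ⇒ (i)*(E*M)*M   [E ::= E * M]
(i)*(E*M)*M ⇒ (i)*(M*M)*M   [E ::= M]
(i)*(M*M)*M ⇒ (i)*(i*M)*M   [M ::= i]
(i)*(i*M)*M ⇒ (i)*(i*i)*M   [M ::= i]
(i)*(i*i)*M ⇒ (i)*(i*i)*i   [M ::= i]

E ⇒ E*M ⇒ E*M*M ⇒ M*M*M ⇒ (E)*M*M ⇒ (M)*M*M ⇒ (i)*M*M ⇒ (i)*(E)*M ⇒ (i)*(E*M)*M ⇒ (i)*(M*M)*M ⇒ (i)*(i*M)*M ⇒ (i)*(i*i)*M ⇒ (i)*(i*i)*i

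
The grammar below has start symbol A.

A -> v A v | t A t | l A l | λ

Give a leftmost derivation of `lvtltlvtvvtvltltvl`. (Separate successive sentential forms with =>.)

A => lAl => lvAvl => lvtAtvl => lvtlAltvl => lvtltAtltvl => lvtltlAltltvl => lvtltlvAvltltvl => lvtltlvtAtvltltvl => lvtltlvtvAvtvltltvl => lvtltlvtvvtvltltvl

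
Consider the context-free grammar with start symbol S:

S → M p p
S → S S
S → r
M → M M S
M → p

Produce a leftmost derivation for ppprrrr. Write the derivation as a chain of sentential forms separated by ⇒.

S ⇒ SS   [S → S S]
SS ⇒ SSS   [S → S S]
SSS ⇒ MppSS   [S → M p p]
MppSS ⇒ pppSS   [M → p]
pppSS ⇒ pppSSS   [S → S S]
pppSSS ⇒ pppSSSS   [S → S S]
pppSSSS ⇒ ppprSSS   [S → r]
ppprSSS ⇒ ppprrSS   [S → r]
ppprrSS ⇒ ppprrrS   [S → r]
ppprrrS ⇒ ppprrrr   [S → r]

S ⇒ SS ⇒ SSS ⇒ MppSS ⇒ pppSS ⇒ pppSSS ⇒ pppSSSS ⇒ ppprSSS ⇒ ppprrSS ⇒ ppprrrS ⇒ ppprrrr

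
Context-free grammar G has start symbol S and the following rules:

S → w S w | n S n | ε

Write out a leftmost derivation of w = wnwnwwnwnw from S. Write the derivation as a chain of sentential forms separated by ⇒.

S⇒wSw⇒wnSnw⇒wnwSwnw⇒wnwnSnwnw⇒wnwnwSwnwnw⇒wnwnwwnwnw

S ⇒ wSw   [S → w S w]
wSw ⇒ wnSnw   [S → n S n]
wnSnw ⇒ wnwSwnw   [S → w S w]
wnwSwnw ⇒ wnwnSnwnw   [S → n S n]
wnwnSnwnw ⇒ wnwnwSwnwnw   [S → w S w]
wnwnwSwnwnw ⇒ wnwnwwnwnw   [S → ε]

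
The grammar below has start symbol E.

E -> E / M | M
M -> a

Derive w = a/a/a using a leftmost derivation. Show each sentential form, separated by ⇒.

E ⇒ E/M ⇒ E/M/M ⇒ M/M/M ⇒ a/M/M ⇒ a/a/M ⇒ a/a/a

E ⇒ E/M   [E -> E / M]
E/M ⇒ E/M/M   [E -> E / M]
E/M/M ⇒ M/M/M   [E -> M]
M/M/M ⇒ a/M/M   [M -> a]
a/M/M ⇒ a/a/M   [M -> a]
a/a/M ⇒ a/a/a   [M -> a]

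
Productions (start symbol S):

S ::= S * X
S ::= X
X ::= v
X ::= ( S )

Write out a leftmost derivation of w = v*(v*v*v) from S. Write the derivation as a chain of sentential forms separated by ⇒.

S⇒S*X⇒X*X⇒v*X⇒v*(S)⇒v*(S*X)⇒v*(S*X*X)⇒v*(X*X*X)⇒v*(v*X*X)⇒v*(v*v*X)⇒v*(v*v*v)

S ⇒ S*X   [S ::= S * X]
S*X ⇒ X*X   [S ::= X]
X*X ⇒ v*X   [X ::= v]
v*X ⇒ v*(S)   [X ::= ( S )]
v*(S) ⇒ v*(S*X)   [S ::= S * X]
v*(S*X) ⇒ v*(S*X*X)   [S ::= S * X]
v*(S*X*X) ⇒ v*(X*X*X)   [S ::= X]
v*(X*X*X) ⇒ v*(v*X*X)   [X ::= v]
v*(v*X*X) ⇒ v*(v*v*X)   [X ::= v]
v*(v*v*X) ⇒ v*(v*v*v)   [X ::= v]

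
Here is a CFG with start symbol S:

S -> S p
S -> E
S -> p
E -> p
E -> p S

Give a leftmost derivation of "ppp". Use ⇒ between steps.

S ⇒ E ⇒ pS ⇒ pSp ⇒ ppp

S ⇒ E   [S -> E]
E ⇒ pS   [E -> p S]
pS ⇒ pSp   [S -> S p]
pSp ⇒ ppp   [S -> p]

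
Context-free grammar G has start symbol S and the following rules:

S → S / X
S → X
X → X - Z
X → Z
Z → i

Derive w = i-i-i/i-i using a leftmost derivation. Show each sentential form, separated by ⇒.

S ⇒ S/X ⇒ X/X ⇒ X-Z/X ⇒ X-Z-Z/X ⇒ Z-Z-Z/X ⇒ i-Z-Z/X ⇒ i-i-Z/X ⇒ i-i-i/X ⇒ i-i-i/X-Z ⇒ i-i-i/Z-Z ⇒ i-i-i/i-Z ⇒ i-i-i/i-i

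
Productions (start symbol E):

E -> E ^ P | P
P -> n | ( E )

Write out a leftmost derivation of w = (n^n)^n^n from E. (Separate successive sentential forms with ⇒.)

E⇒E^P⇒E^P^P⇒P^P^P⇒(E)^P^P⇒(E^P)^P^P⇒(P^P)^P^P⇒(n^P)^P^P⇒(n^n)^P^P⇒(n^n)^n^P⇒(n^n)^n^n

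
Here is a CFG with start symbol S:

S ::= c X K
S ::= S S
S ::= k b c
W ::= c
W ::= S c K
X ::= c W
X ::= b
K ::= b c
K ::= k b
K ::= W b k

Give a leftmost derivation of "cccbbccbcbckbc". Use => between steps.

S => SS => cXKS => ccWKS => ccScKKS => cccXKcKKS => cccbKcKKS => cccbbccKKS => cccbbccbcKS => cccbbccbcbcS => cccbbccbcbckbc

S => SS   [S ::= S S]
SS => cXKS   [S ::= c X K]
cXKS => ccWKS   [X ::= c W]
ccWKS => ccScKKS   [W ::= S c K]
ccScKKS => cccXKcKKS   [S ::= c X K]
cccXKcKKS => cccbKcKKS   [X ::= b]
cccbKcKKS => cccbbccKKS   [K ::= b c]
cccbbccKKS => cccbbccbcKS   [K ::= b c]
cccbbccbcKS => cccbbccbcbcS   [K ::= b c]
cccbbccbcbcS => cccbbccbcbckbc   [S ::= k b c]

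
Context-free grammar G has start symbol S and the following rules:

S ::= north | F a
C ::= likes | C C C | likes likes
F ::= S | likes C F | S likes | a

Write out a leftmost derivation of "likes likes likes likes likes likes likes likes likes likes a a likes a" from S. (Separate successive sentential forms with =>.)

S => F a   [S ::= F a]
F a => likes C F a   [F ::= likes C F]
likes C F a => likes likes F a   [C ::= likes]
likes likes F a => likes likes S likes a   [F ::= S likes]
likes likes S likes a => likes likes F a likes a   [S ::= F a]
likes likes F a likes a => likes likes likes C F a likes a   [F ::= likes C F]
likes likes likes C F a likes a => likes likes likes C C C F a likes a   [C ::= C C C]
likes likes likes C C C F a likes a => likes likes likes C C C C C F a likes a   [C ::= C C C]
likes likes likes C C C C C F a likes a => likes likes likes likes C C C C F a likes a   [C ::= likes]
likes likes likes likes C C C C F a likes a => likes likes likes likes likes C C C F a likes a   [C ::= likes]
likes likes likes likes likes C C C F a likes a => likes likes likes likes likes likes C C F a likes a   [C ::= likes]
likes likes likes likes likes likes C C F a likes a => likes likes likes likes likes likes likes likes C F a likes a   [C ::= likes likes]
likes likes likes likes likes likes likes likes C F a likes a => likes likes likes likes likes likes likes likes likes likes F a likes a   [C ::= likes likes]
likes likes likes likes likes likes likes likes likes likes F a likes a => likes likes likes likes likes likes likes likes likes likes a a likes a   [F ::= a]

S => F a => likes C F a => likes likes F a => likes likes S likes a => likes likes F a likes a => likes likes likes C F a likes a => likes likes likes C C C F a likes a => likes likes likes C C C C C F a likes a => likes likes likes likes C C C C F a likes a => likes likes likes likes likes C C C F a likes a => likes likes likes likes likes likes C C F a likes a => likes likes likes likes likes likes likes likes C F a likes a => likes likes likes likes likes likes likes likes likes likes F a likes a => likes likes likes likes likes likes likes likes likes likes a a likes a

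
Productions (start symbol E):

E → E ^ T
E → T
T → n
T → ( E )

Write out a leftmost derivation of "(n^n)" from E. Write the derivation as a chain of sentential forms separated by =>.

E => T => (E) => (E^T) => (T^T) => (n^T) => (n^n)

E => T   [E → T]
T => (E)   [T → ( E )]
(E) => (E^T)   [E → E ^ T]
(E^T) => (T^T)   [E → T]
(T^T) => (n^T)   [T → n]
(n^T) => (n^n)   [T → n]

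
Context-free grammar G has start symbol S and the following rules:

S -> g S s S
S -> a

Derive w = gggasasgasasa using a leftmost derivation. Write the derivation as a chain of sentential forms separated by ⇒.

S ⇒ gSsS ⇒ ggSsSsS ⇒ gggSsSsSsS ⇒ gggasSsSsS ⇒ gggasasSsS ⇒ gggasasgSsSsS ⇒ gggasasgasSsS ⇒ gggasasgasasS ⇒ gggasasgasasa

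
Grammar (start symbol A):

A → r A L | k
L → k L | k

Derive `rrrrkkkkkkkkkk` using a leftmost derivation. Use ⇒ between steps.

A ⇒ rAL ⇒ rrALL ⇒ rrrALLL ⇒ rrrrALLLL ⇒ rrrrkLLLL ⇒ rrrrkkLLLL ⇒ rrrrkkkLLL ⇒ rrrrkkkkLLL ⇒ rrrrkkkkkLLL ⇒ rrrrkkkkkkLLL ⇒ rrrrkkkkkkkLLL ⇒ rrrrkkkkkkkkLL ⇒ rrrrkkkkkkkkkL ⇒ rrrrkkkkkkkkkk

A ⇒ rAL   [A → r A L]
rAL ⇒ rrALL   [A → r A L]
rrALL ⇒ rrrALLL   [A → r A L]
rrrALLL ⇒ rrrrALLLL   [A → r A L]
rrrrALLLL ⇒ rrrrkLLLL   [A → k]
rrrrkLLLL ⇒ rrrrkkLLLL   [L → k L]
rrrrkkLLLL ⇒ rrrrkkkLLL   [L → k]
rrrrkkkLLL ⇒ rrrrkkkkLLL   [L → k L]
rrrrkkkkLLL ⇒ rrrrkkkkkLLL   [L → k L]
rrrrkkkkkLLL ⇒ rrrrkkkkkkLLL   [L → k L]
rrrrkkkkkkLLL ⇒ rrrrkkkkkkkLLL   [L → k L]
rrrrkkkkkkkLLL ⇒ rrrrkkkkkkkkLL   [L → k]
rrrrkkkkkkkkLL ⇒ rrrrkkkkkkkkkL   [L → k]
rrrrkkkkkkkkkL ⇒ rrrrkkkkkkkkkk   [L → k]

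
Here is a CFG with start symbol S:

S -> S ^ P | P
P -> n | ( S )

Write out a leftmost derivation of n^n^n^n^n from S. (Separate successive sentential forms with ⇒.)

S ⇒ S^P ⇒ S^P^P ⇒ S^P^P^P ⇒ S^P^P^P^P ⇒ P^P^P^P^P ⇒ n^P^P^P^P ⇒ n^n^P^P^P ⇒ n^n^n^P^P ⇒ n^n^n^n^P ⇒ n^n^n^n^n

S ⇒ S^P   [S -> S ^ P]
S^P ⇒ S^P^P   [S -> S ^ P]
S^P^P ⇒ S^P^P^P   [S -> S ^ P]
S^P^P^P ⇒ S^P^P^P^P   [S -> S ^ P]
S^P^P^P^P ⇒ P^P^P^P^P   [S -> P]
P^P^P^P^P ⇒ n^P^P^P^P   [P -> n]
n^P^P^P^P ⇒ n^n^P^P^P   [P -> n]
n^n^P^P^P ⇒ n^n^n^P^P   [P -> n]
n^n^n^P^P ⇒ n^n^n^n^P   [P -> n]
n^n^n^n^P ⇒ n^n^n^n^n   [P -> n]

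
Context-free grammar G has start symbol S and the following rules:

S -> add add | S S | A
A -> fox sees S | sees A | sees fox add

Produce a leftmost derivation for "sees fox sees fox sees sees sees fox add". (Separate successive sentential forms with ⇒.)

S ⇒ A   [S -> A]
A ⇒ sees A   [A -> sees A]
sees A ⇒ sees fox sees S   [A -> fox sees S]
sees fox sees S ⇒ sees fox sees A   [S -> A]
sees fox sees A ⇒ sees fox sees fox sees S   [A -> fox sees S]
sees fox sees fox sees S ⇒ sees fox sees fox sees A   [S -> A]
sees fox sees fox sees A ⇒ sees fox sees fox sees sees A   [A -> sees A]
sees fox sees fox sees sees A ⇒ sees fox sees fox sees sees sees fox add   [A -> sees fox add]

S ⇒ A ⇒ sees A ⇒ sees fox sees S ⇒ sees fox sees A ⇒ sees fox sees fox sees S ⇒ sees fox sees fox sees A ⇒ sees fox sees fox sees sees A ⇒ sees fox sees fox sees sees sees fox add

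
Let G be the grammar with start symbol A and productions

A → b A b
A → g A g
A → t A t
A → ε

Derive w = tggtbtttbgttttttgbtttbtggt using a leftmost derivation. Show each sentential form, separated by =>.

A => tAt => tgAgt => tggAggt => tggtAtggt => tggtbAbtggt => tggtbtAtbtggt => tggtbttAttbtggt => tggtbtttAtttbtggt => tggtbtttbAbtttbtggt => tggtbtttbgAgbtttbtggt => tggtbtttbgtAtgbtttbtggt => tggtbtttbgttAttgbtttbtggt => tggtbtttbgtttAtttgbtttbtggt => tggtbtttbgttttttgbtttbtggt

A => tAt   [A → t A t]
tAt => tgAgt   [A → g A g]
tgAgt => tggAggt   [A → g A g]
tggAggt => tggtAtggt   [A → t A t]
tggtAtggt => tggtbAbtggt   [A → b A b]
tggtbAbtggt => tggtbtAtbtggt   [A → t A t]
tggtbtAtbtggt => tggtbttAttbtggt   [A → t A t]
tggtbttAttbtggt => tggtbtttAtttbtggt   [A → t A t]
tggtbtttAtttbtggt => tggtbtttbAbtttbtggt   [A → b A b]
tggtbtttbAbtttbtggt => tggtbtttbgAgbtttbtggt   [A → g A g]
tggtbtttbgAgbtttbtggt => tggtbtttbgtAtgbtttbtggt   [A → t A t]
tggtbtttbgtAtgbtttbtggt => tggtbtttbgttAttgbtttbtggt   [A → t A t]
tggtbtttbgttAttgbtttbtggt => tggtbtttbgtttAtttgbtttbtggt   [A → t A t]
tggtbtttbgtttAtttgbtttbtggt => tggtbtttbgttttttgbtttbtggt   [A → ε]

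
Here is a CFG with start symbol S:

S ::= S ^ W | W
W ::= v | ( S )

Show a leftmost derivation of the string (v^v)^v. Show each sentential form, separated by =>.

S => S^W => W^W => (S)^W => (S^W)^W => (W^W)^W => (v^W)^W => (v^v)^W => (v^v)^v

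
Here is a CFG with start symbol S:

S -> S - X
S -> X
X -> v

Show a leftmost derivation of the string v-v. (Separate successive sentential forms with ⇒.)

S⇒S-X⇒X-X⇒v-X⇒v-v

S ⇒ S-X   [S -> S - X]
S-X ⇒ X-X   [S -> X]
X-X ⇒ v-X   [X -> v]
v-X ⇒ v-v   [X -> v]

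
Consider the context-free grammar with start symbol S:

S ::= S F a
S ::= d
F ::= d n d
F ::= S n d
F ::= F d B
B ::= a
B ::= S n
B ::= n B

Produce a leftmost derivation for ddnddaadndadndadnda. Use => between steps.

S => SFa => SFaFa => SFaFaFa => SFaFaFaFa => dFaFaFaFa => dFdBaFaFaFa => dSnddBaFaFaFa => ddnddBaFaFaFa => ddnddaaFaFaFa => ddnddaadndaFaFa => ddnddaadndadndaFa => ddnddaadndadndadnda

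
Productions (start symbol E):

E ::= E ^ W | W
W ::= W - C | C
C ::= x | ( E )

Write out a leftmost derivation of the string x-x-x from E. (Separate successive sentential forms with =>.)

E=>W=>W-C=>W-C-C=>C-C-C=>x-C-C=>x-x-C=>x-x-x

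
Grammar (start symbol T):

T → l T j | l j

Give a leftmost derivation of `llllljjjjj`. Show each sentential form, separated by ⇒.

T⇒lTj⇒llTjj⇒lllTjjj⇒llllTjjjj⇒llllljjjjj

T ⇒ lTj   [T → l T j]
lTj ⇒ llTjj   [T → l T j]
llTjj ⇒ lllTjjj   [T → l T j]
lllTjjj ⇒ llllTjjjj   [T → l T j]
llllTjjjj ⇒ llllljjjjj   [T → l j]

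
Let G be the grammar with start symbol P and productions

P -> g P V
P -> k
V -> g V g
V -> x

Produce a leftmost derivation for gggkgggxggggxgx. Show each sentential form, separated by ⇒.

P ⇒ gPV ⇒ ggPVV ⇒ gggPVVV ⇒ gggkVVV ⇒ gggkgVgVV ⇒ gggkggVggVV ⇒ gggkgggVgggVV ⇒ gggkgggxgggVV ⇒ gggkgggxggggVgV ⇒ gggkgggxggggxgV ⇒ gggkgggxggggxgx

P ⇒ gPV   [P -> g P V]
gPV ⇒ ggPVV   [P -> g P V]
ggPVV ⇒ gggPVVV   [P -> g P V]
gggPVVV ⇒ gggkVVV   [P -> k]
gggkVVV ⇒ gggkgVgVV   [V -> g V g]
gggkgVgVV ⇒ gggkggVggVV   [V -> g V g]
gggkggVggVV ⇒ gggkgggVgggVV   [V -> g V g]
gggkgggVgggVV ⇒ gggkgggxgggVV   [V -> x]
gggkgggxgggVV ⇒ gggkgggxggggVgV   [V -> g V g]
gggkgggxggggVgV ⇒ gggkgggxggggxgV   [V -> x]
gggkgggxggggxgV ⇒ gggkgggxggggxgx   [V -> x]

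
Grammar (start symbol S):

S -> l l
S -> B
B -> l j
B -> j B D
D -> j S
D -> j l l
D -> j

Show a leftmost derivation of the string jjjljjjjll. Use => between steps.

S => B   [S -> B]
B => jBD   [B -> j B D]
jBD => jjBDD   [B -> j B D]
jjBDD => jjjBDDD   [B -> j B D]
jjjBDDD => jjjljDDD   [B -> l j]
jjjljDDD => jjjljjDD   [D -> j]
jjjljjDD => jjjljjjD   [D -> j]
jjjljjjD => jjjljjjjS   [D -> j S]
jjjljjjjS => jjjljjjjll   [S -> l l]

S => B => jBD => jjBDD => jjjBDDD => jjjljDDD => jjjljjDD => jjjljjjD => jjjljjjjS => jjjljjjjll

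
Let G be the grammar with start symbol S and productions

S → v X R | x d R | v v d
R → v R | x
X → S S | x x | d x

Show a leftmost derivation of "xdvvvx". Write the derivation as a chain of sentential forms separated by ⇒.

S ⇒ xdR   [S → x d R]
xdR ⇒ xdvR   [R → v R]
xdvR ⇒ xdvvR   [R → v R]
xdvvR ⇒ xdvvvR   [R → v R]
xdvvvR ⇒ xdvvvx   [R → x]

S⇒xdR⇒xdvR⇒xdvvR⇒xdvvvR⇒xdvvvx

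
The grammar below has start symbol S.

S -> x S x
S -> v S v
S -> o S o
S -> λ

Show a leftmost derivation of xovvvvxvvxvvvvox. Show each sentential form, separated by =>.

S => xSx => xoSox => xovSvox => xovvSvvox => xovvvSvvvox => xovvvvSvvvvox => xovvvvxSxvvvvox => xovvvvxvSvxvvvvox => xovvvvxvvxvvvvox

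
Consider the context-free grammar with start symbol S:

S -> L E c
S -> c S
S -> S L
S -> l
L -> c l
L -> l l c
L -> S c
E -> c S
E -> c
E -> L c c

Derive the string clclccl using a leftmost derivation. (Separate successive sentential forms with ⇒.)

S ⇒ SL ⇒ LEcL ⇒ clEcL ⇒ clcScL ⇒ clclcL ⇒ clclccl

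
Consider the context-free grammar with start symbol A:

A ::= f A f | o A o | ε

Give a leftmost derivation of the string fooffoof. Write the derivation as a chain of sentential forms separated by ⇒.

A ⇒ fAf   [A ::= f A f]
fAf ⇒ foAof   [A ::= o A o]
foAof ⇒ fooAoof   [A ::= o A o]
fooAoof ⇒ foofAfoof   [A ::= f A f]
foofAfoof ⇒ fooffoof   [A ::= ε]

A ⇒ fAf ⇒ foAof ⇒ fooAoof ⇒ foofAfoof ⇒ fooffoof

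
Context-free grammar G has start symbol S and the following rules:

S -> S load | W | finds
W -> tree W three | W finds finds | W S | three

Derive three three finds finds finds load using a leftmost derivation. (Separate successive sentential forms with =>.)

S => S load => W load => W finds finds load => W S finds finds load => W S S finds finds load => three S S finds finds load => three W S finds finds load => three three S finds finds load => three three finds finds finds load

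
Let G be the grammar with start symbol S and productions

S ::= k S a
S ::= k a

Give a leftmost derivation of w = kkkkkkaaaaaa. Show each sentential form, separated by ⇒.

S ⇒ kSa ⇒ kkSaa ⇒ kkkSaaa ⇒ kkkkSaaaa ⇒ kkkkkSaaaaa ⇒ kkkkkkaaaaaa

S ⇒ kSa   [S ::= k S a]
kSa ⇒ kkSaa   [S ::= k S a]
kkSaa ⇒ kkkSaaa   [S ::= k S a]
kkkSaaa ⇒ kkkkSaaaa   [S ::= k S a]
kkkkSaaaa ⇒ kkkkkSaaaaa   [S ::= k S a]
kkkkkSaaaaa ⇒ kkkkkkaaaaaa   [S ::= k a]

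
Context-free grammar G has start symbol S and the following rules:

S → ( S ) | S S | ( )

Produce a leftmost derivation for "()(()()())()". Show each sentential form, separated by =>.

S => SS   [S → S S]
SS => ()S   [S → ( )]
()S => ()SS   [S → S S]
()SS => ()(S)S   [S → ( S )]
()(S)S => ()(SS)S   [S → S S]
()(SS)S => ()(SSS)S   [S → S S]
()(SSS)S => ()(()SS)S   [S → ( )]
()(()SS)S => ()(()()S)S   [S → ( )]
()(()()S)S => ()(()()())S   [S → ( )]
()(()()())S => ()(()()())()   [S → ( )]

S => SS => ()S => ()SS => ()(S)S => ()(SS)S => ()(SSS)S => ()(()SS)S => ()(()()S)S => ()(()()())S => ()(()()())()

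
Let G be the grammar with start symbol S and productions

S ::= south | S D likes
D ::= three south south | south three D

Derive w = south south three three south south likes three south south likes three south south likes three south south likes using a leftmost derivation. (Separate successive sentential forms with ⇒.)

S ⇒ S D likes ⇒ S D likes D likes ⇒ S D likes D likes D likes ⇒ S D likes D likes D likes D likes ⇒ south D likes D likes D likes D likes ⇒ south south three D likes D likes D likes D likes ⇒ south south three three south south likes D likes D likes D likes ⇒ south south three three south south likes three south south likes D likes D likes ⇒ south south three three south south likes three south south likes three south south likes D likes ⇒ south south three three south south likes three south south likes three south south likes three south south likes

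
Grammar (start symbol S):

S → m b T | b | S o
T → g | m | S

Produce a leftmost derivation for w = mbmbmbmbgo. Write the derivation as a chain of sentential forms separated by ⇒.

S ⇒ So ⇒ mbTo ⇒ mbSo ⇒ mbmbTo ⇒ mbmbSo ⇒ mbmbmbTo ⇒ mbmbmbSo ⇒ mbmbmbmbTo ⇒ mbmbmbmbgo

S ⇒ So   [S → S o]
So ⇒ mbTo   [S → m b T]
mbTo ⇒ mbSo   [T → S]
mbSo ⇒ mbmbTo   [S → m b T]
mbmbTo ⇒ mbmbSo   [T → S]
mbmbSo ⇒ mbmbmbTo   [S → m b T]
mbmbmbTo ⇒ mbmbmbSo   [T → S]
mbmbmbSo ⇒ mbmbmbmbTo   [S → m b T]
mbmbmbmbTo ⇒ mbmbmbmbgo   [T → g]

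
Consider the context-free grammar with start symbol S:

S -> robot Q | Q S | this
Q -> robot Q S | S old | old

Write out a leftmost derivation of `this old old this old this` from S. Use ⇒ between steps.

S ⇒ Q S ⇒ S old S ⇒ Q S old S ⇒ S old S old S ⇒ this old S old S ⇒ this old Q S old S ⇒ this old old S old S ⇒ this old old this old S ⇒ this old old this old this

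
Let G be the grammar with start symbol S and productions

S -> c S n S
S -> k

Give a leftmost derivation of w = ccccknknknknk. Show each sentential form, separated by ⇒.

S⇒cSnS⇒ccSnSnS⇒cccSnSnSnS⇒ccccSnSnSnSnS⇒ccccknSnSnSnS⇒ccccknknSnSnS⇒ccccknknknSnS⇒ccccknknknknS⇒ccccknknknknk

S ⇒ cSnS   [S -> c S n S]
cSnS ⇒ ccSnSnS   [S -> c S n S]
ccSnSnS ⇒ cccSnSnSnS   [S -> c S n S]
cccSnSnSnS ⇒ ccccSnSnSnSnS   [S -> c S n S]
ccccSnSnSnSnS ⇒ ccccknSnSnSnS   [S -> k]
ccccknSnSnSnS ⇒ ccccknknSnSnS   [S -> k]
ccccknknSnSnS ⇒ ccccknknknSnS   [S -> k]
ccccknknknSnS ⇒ ccccknknknknS   [S -> k]
ccccknknknknS ⇒ ccccknknknknk   [S -> k]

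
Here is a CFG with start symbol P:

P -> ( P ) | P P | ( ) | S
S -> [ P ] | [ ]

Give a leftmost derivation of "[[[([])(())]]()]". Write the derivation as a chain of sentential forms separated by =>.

P => S   [P -> S]
S => [P]   [S -> [ P ]]
[P] => [PP]   [P -> P P]
[PP] => [SP]   [P -> S]
[SP] => [[P]P]   [S -> [ P ]]
[[P]P] => [[S]P]   [P -> S]
[[S]P] => [[[P]]P]   [S -> [ P ]]
[[[P]]P] => [[[PP]]P]   [P -> P P]
[[[PP]]P] => [[[(P)P]]P]   [P -> ( P )]
[[[(P)P]]P] => [[[(S)P]]P]   [P -> S]
[[[(S)P]]P] => [[[([])P]]P]   [S -> [ ]]
[[[([])P]]P] => [[[([])(P)]]P]   [P -> ( P )]
[[[([])(P)]]P] => [[[([])(())]]P]   [P -> ( )]
[[[([])(())]]P] => [[[([])(())]]()]   [P -> ( )]

P=>S=>[P]=>[PP]=>[SP]=>[[P]P]=>[[S]P]=>[[[P]]P]=>[[[PP]]P]=>[[[(P)P]]P]=>[[[(S)P]]P]=>[[[([])P]]P]=>[[[([])(P)]]P]=>[[[([])(())]]P]=>[[[([])(())]]()]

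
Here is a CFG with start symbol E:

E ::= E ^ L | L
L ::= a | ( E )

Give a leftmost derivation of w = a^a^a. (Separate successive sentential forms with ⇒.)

E ⇒ E^L   [E ::= E ^ L]
E^L ⇒ E^L^L   [E ::= E ^ L]
E^L^L ⇒ L^L^L   [E ::= L]
L^L^L ⇒ a^L^L   [L ::= a]
a^L^L ⇒ a^a^L   [L ::= a]
a^a^L ⇒ a^a^a   [L ::= a]

E ⇒ E^L ⇒ E^L^L ⇒ L^L^L ⇒ a^L^L ⇒ a^a^L ⇒ a^a^a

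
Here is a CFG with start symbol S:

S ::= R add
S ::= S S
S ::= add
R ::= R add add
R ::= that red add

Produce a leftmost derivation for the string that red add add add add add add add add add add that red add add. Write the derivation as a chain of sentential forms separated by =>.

S => S S => R add S => R add add add S => R add add add add add S => R add add add add add add add S => R add add add add add add add add add S => that red add add add add add add add add add add S => that red add add add add add add add add add add R add => that red add add add add add add add add add add that red add add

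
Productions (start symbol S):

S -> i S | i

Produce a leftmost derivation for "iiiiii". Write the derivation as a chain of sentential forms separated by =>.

S => iS   [S -> i S]
iS => iiS   [S -> i S]
iiS => iiiS   [S -> i S]
iiiS => iiiiS   [S -> i S]
iiiiS => iiiiiS   [S -> i S]
iiiiiS => iiiiii   [S -> i]

S=>iS=>iiS=>iiiS=>iiiiS=>iiiiiS=>iiiiii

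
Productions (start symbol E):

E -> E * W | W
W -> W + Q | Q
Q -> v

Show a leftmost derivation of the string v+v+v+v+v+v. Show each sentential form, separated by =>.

E => W => W+Q => W+Q+Q => W+Q+Q+Q => W+Q+Q+Q+Q => W+Q+Q+Q+Q+Q => Q+Q+Q+Q+Q+Q => v+Q+Q+Q+Q+Q => v+v+Q+Q+Q+Q => v+v+v+Q+Q+Q => v+v+v+v+Q+Q => v+v+v+v+v+Q => v+v+v+v+v+v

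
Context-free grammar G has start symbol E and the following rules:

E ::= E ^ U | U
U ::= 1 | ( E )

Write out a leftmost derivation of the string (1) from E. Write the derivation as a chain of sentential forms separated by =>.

E=>U=>(E)=>(U)=>(1)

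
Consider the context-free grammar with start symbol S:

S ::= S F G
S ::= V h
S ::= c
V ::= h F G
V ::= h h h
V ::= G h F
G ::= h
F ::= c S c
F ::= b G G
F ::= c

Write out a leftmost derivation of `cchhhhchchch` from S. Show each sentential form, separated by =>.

S => SFG   [S ::= S F G]
SFG => SFGFG   [S ::= S F G]
SFGFG => cFGFG   [S ::= c]
cFGFG => ccScGFG   [F ::= c S c]
ccScGFG => ccSFGcGFG   [S ::= S F G]
ccSFGcGFG => ccVhFGcGFG   [S ::= V h]
ccVhFGcGFG => cchhhhFGcGFG   [V ::= h h h]
cchhhhFGcGFG => cchhhhcGcGFG   [F ::= c]
cchhhhcGcGFG => cchhhhchcGFG   [G ::= h]
cchhhhchcGFG => cchhhhchchFG   [G ::= h]
cchhhhchchFG => cchhhhchchcG   [F ::= c]
cchhhhchchcG => cchhhhchchch   [G ::= h]

S => SFG => SFGFG => cFGFG => ccScGFG => ccSFGcGFG => ccVhFGcGFG => cchhhhFGcGFG => cchhhhcGcGFG => cchhhhchcGFG => cchhhhchchFG => cchhhhchchcG => cchhhhchchch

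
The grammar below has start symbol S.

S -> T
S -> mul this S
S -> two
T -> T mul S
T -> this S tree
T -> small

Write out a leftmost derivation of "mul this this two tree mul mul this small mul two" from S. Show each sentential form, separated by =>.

S => mul this S => mul this T => mul this T mul S => mul this T mul S mul S => mul this this S tree mul S mul S => mul this this two tree mul S mul S => mul this this two tree mul mul this S mul S => mul this this two tree mul mul this T mul S => mul this this two tree mul mul this small mul S => mul this this two tree mul mul this small mul two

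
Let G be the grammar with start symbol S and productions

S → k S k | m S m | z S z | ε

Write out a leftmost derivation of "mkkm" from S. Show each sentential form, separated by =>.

S=>mSm=>mkSkm=>mkkm

S => mSm   [S → m S m]
mSm => mkSkm   [S → k S k]
mkSkm => mkkm   [S → ε]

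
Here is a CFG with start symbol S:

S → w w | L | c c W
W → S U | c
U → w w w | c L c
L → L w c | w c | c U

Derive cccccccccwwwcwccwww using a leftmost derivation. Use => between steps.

S => ccW => ccSU => ccccWU => ccccSUU => ccccccWUU => ccccccSUUU => ccccccccWUUU => cccccccccUUU => cccccccccwwwUU => cccccccccwwwcLcU => cccccccccwwwcwccU => cccccccccwwwcwccwww

S => ccW   [S → c c W]
ccW => ccSU   [W → S U]
ccSU => ccccWU   [S → c c W]
ccccWU => ccccSUU   [W → S U]
ccccSUU => ccccccWUU   [S → c c W]
ccccccWUU => ccccccSUUU   [W → S U]
ccccccSUUU => ccccccccWUUU   [S → c c W]
ccccccccWUUU => cccccccccUUU   [W → c]
cccccccccUUU => cccccccccwwwUU   [U → w w w]
cccccccccwwwUU => cccccccccwwwcLcU   [U → c L c]
cccccccccwwwcLcU => cccccccccwwwcwccU   [L → w c]
cccccccccwwwcwccU => cccccccccwwwcwccwww   [U → w w w]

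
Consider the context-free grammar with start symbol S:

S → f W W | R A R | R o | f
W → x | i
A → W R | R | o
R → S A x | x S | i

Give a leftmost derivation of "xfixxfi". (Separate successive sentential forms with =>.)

S => RAR => xSAR => xfWWAR => xfiWAR => xfixAR => xfixRR => xfixxSR => xfixxfR => xfixxfi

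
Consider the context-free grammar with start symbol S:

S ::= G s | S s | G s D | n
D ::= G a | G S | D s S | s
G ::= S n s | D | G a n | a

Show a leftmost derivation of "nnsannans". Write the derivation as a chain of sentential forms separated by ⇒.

S⇒Gs⇒Gans⇒Dans⇒GSans⇒GanSans⇒SnsanSans⇒nnsanSans⇒nnsannans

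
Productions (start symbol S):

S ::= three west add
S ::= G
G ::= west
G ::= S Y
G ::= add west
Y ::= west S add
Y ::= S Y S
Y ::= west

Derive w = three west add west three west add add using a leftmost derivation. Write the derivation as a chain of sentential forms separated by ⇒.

S ⇒ G ⇒ S Y ⇒ three west add Y ⇒ three west add west S add ⇒ three west add west three west add add

S ⇒ G   [S ::= G]
G ⇒ S Y   [G ::= S Y]
S Y ⇒ three west add Y   [S ::= three west add]
three west add Y ⇒ three west add west S add   [Y ::= west S add]
three west add west S add ⇒ three west add west three west add add   [S ::= three west add]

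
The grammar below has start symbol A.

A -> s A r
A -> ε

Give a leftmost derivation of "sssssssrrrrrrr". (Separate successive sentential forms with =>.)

A=>sAr=>ssArr=>sssArrr=>ssssArrrr=>sssssArrrrr=>ssssssArrrrrr=>sssssssArrrrrrr=>sssssssrrrrrrr

A => sAr   [A -> s A r]
sAr => ssArr   [A -> s A r]
ssArr => sssArrr   [A -> s A r]
sssArrr => ssssArrrr   [A -> s A r]
ssssArrrr => sssssArrrrr   [A -> s A r]
sssssArrrrr => ssssssArrrrrr   [A -> s A r]
ssssssArrrrrr => sssssssArrrrrrr   [A -> s A r]
sssssssArrrrrrr => sssssssrrrrrrr   [A -> ε]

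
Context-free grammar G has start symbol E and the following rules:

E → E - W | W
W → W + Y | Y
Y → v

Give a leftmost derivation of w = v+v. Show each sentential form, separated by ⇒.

E ⇒ W ⇒ W+Y ⇒ Y+Y ⇒ v+Y ⇒ v+v

E ⇒ W   [E → W]
W ⇒ W+Y   [W → W + Y]
W+Y ⇒ Y+Y   [W → Y]
Y+Y ⇒ v+Y   [Y → v]
v+Y ⇒ v+v   [Y → v]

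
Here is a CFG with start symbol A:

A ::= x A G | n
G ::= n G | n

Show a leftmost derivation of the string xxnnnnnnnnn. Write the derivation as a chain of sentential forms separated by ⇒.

A ⇒ xAG ⇒ xxAGG ⇒ xxnGG ⇒ xxnnGG ⇒ xxnnnGG ⇒ xxnnnnGG ⇒ xxnnnnnGG ⇒ xxnnnnnnG ⇒ xxnnnnnnnG ⇒ xxnnnnnnnnG ⇒ xxnnnnnnnnn

A ⇒ xAG   [A ::= x A G]
xAG ⇒ xxAGG   [A ::= x A G]
xxAGG ⇒ xxnGG   [A ::= n]
xxnGG ⇒ xxnnGG   [G ::= n G]
xxnnGG ⇒ xxnnnGG   [G ::= n G]
xxnnnGG ⇒ xxnnnnGG   [G ::= n G]
xxnnnnGG ⇒ xxnnnnnGG   [G ::= n G]
xxnnnnnGG ⇒ xxnnnnnnG   [G ::= n]
xxnnnnnnG ⇒ xxnnnnnnnG   [G ::= n G]
xxnnnnnnnG ⇒ xxnnnnnnnnG   [G ::= n G]
xxnnnnnnnnG ⇒ xxnnnnnnnnn   [G ::= n]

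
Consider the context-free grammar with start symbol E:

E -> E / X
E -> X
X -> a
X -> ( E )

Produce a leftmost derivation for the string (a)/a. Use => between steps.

E => E/X => X/X => (E)/X => (X)/X => (a)/X => (a)/a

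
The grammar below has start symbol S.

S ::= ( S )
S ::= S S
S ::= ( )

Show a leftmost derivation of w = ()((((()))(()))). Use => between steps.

S => SS   [S ::= S S]
SS => ()S   [S ::= ( )]
()S => ()(S)   [S ::= ( S )]
()(S) => ()((S))   [S ::= ( S )]
()((S)) => ()((SS))   [S ::= S S]
()((SS)) => ()(((S)S))   [S ::= ( S )]
()(((S)S)) => ()((((S))S))   [S ::= ( S )]
()((((S))S)) => ()((((()))S))   [S ::= ( )]
()((((()))S)) => ()((((()))(S)))   [S ::= ( S )]
()((((()))(S))) => ()((((()))(())))   [S ::= ( )]

S=>SS=>()S=>()(S)=>()((S))=>()((SS))=>()(((S)S))=>()((((S))S))=>()((((()))S))=>()((((()))(S)))=>()((((()))(())))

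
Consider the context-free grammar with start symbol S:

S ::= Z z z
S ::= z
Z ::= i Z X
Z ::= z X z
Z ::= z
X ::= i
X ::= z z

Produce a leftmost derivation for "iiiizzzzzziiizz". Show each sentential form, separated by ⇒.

S ⇒ Zzz   [S ::= Z z z]
Zzz ⇒ iZXzz   [Z ::= i Z X]
iZXzz ⇒ iiZXXzz   [Z ::= i Z X]
iiZXXzz ⇒ iiiZXXXzz   [Z ::= i Z X]
iiiZXXXzz ⇒ iiiiZXXXXzz   [Z ::= i Z X]
iiiiZXXXXzz ⇒ iiiizXzXXXXzz   [Z ::= z X z]
iiiizXzXXXXzz ⇒ iiiizzzzXXXXzz   [X ::= z z]
iiiizzzzXXXXzz ⇒ iiiizzzzzzXXXzz   [X ::= z z]
iiiizzzzzzXXXzz ⇒ iiiizzzzzziXXzz   [X ::= i]
iiiizzzzzziXXzz ⇒ iiiizzzzzziiXzz   [X ::= i]
iiiizzzzzziiXzz ⇒ iiiizzzzzziiizz   [X ::= i]

S⇒Zzz⇒iZXzz⇒iiZXXzz⇒iiiZXXXzz⇒iiiiZXXXXzz⇒iiiizXzXXXXzz⇒iiiizzzzXXXXzz⇒iiiizzzzzzXXXzz⇒iiiizzzzzziXXzz⇒iiiizzzzzziiXzz⇒iiiizzzzzziiizz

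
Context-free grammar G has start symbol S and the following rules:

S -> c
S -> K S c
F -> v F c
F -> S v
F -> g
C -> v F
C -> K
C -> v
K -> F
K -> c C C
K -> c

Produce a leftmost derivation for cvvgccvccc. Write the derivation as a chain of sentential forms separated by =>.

S => KSc => cCCSc => cvCSc => cvvSc => cvvKScc => cvvFScc => cvvSvScc => cvvKScvScc => cvvFScvScc => cvvgScvScc => cvvgccvScc => cvvgccvccc

S => KSc   [S -> K S c]
KSc => cCCSc   [K -> c C C]
cCCSc => cvCSc   [C -> v]
cvCSc => cvvSc   [C -> v]
cvvSc => cvvKScc   [S -> K S c]
cvvKScc => cvvFScc   [K -> F]
cvvFScc => cvvSvScc   [F -> S v]
cvvSvScc => cvvKScvScc   [S -> K S c]
cvvKScvScc => cvvFScvScc   [K -> F]
cvvFScvScc => cvvgScvScc   [F -> g]
cvvgScvScc => cvvgccvScc   [S -> c]
cvvgccvScc => cvvgccvccc   [S -> c]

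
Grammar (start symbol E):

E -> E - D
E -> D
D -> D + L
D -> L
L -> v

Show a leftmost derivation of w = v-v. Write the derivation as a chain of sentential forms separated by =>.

E => E-D => D-D => L-D => v-D => v-L => v-v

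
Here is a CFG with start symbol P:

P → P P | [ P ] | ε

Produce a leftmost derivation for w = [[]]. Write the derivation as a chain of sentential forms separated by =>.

P => [P] => [[P]] => [[]]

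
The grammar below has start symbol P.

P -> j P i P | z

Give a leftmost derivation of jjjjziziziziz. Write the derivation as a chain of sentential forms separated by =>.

P => jPiP => jjPiPiP => jjjPiPiPiP => jjjjPiPiPiPiP => jjjjziPiPiPiP => jjjjziziPiPiP => jjjjziziziPiP => jjjjziziziziP => jjjjziziziziz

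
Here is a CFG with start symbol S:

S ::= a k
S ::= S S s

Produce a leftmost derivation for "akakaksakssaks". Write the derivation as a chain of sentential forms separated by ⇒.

S ⇒ SSs   [S ::= S S s]
SSs ⇒ SSsSs   [S ::= S S s]
SSsSs ⇒ akSsSs   [S ::= a k]
akSsSs ⇒ akSSssSs   [S ::= S S s]
akSSssSs ⇒ akSSsSssSs   [S ::= S S s]
akSSsSssSs ⇒ akakSsSssSs   [S ::= a k]
akakSsSssSs ⇒ akakaksSssSs   [S ::= a k]
akakaksSssSs ⇒ akakaksakssSs   [S ::= a k]
akakaksakssSs ⇒ akakaksakssaks   [S ::= a k]

S ⇒ SSs ⇒ SSsSs ⇒ akSsSs ⇒ akSSssSs ⇒ akSSsSssSs ⇒ akakSsSssSs ⇒ akakaksSssSs ⇒ akakaksakssSs ⇒ akakaksakssaks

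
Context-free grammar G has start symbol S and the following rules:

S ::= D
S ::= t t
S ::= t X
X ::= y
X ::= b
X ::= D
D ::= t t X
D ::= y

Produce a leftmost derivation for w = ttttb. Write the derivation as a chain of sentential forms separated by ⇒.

S ⇒ D ⇒ ttX ⇒ ttD ⇒ ttttX ⇒ ttttb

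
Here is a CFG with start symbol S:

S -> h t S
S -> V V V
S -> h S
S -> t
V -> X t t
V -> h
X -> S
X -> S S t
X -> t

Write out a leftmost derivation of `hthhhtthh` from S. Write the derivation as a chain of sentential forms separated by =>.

S => htS   [S -> h t S]
htS => htVVV   [S -> V V V]
htVVV => htXttVV   [V -> X t t]
htXttVV => htSttVV   [X -> S]
htSttVV => htVVVttVV   [S -> V V V]
htVVVttVV => hthVVttVV   [V -> h]
hthVVttVV => hthhVttVV   [V -> h]
hthhVttVV => hthhhttVV   [V -> h]
hthhhttVV => hthhhtthV   [V -> h]
hthhhtthV => hthhhtthh   [V -> h]

S => htS => htVVV => htXttVV => htSttVV => htVVVttVV => hthVVttVV => hthhVttVV => hthhhttVV => hthhhtthV => hthhhtthh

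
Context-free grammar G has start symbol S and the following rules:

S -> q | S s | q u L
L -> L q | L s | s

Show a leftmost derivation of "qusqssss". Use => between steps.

S => Ss   [S -> S s]
Ss => quLs   [S -> q u L]
quLs => quLss   [L -> L s]
quLss => quLsss   [L -> L s]
quLsss => quLssss   [L -> L s]
quLssss => quLqssss   [L -> L q]
quLqssss => qusqssss   [L -> s]

S=>Ss=>quLs=>quLss=>quLsss=>quLssss=>quLqssss=>qusqssss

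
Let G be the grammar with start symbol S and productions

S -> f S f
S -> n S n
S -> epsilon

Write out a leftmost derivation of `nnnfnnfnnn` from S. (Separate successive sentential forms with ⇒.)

S⇒nSn⇒nnSnn⇒nnnSnnn⇒nnnfSfnnn⇒nnnfnSnfnnn⇒nnnfnnfnnn

S ⇒ nSn   [S -> n S n]
nSn ⇒ nnSnn   [S -> n S n]
nnSnn ⇒ nnnSnnn   [S -> n S n]
nnnSnnn ⇒ nnnfSfnnn   [S -> f S f]
nnnfSfnnn ⇒ nnnfnSnfnnn   [S -> n S n]
nnnfnSnfnnn ⇒ nnnfnnfnnn   [S -> epsilon]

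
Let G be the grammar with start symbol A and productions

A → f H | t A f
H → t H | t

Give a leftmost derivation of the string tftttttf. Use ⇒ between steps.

A ⇒ tAf   [A → t A f]
tAf ⇒ tfHf   [A → f H]
tfHf ⇒ tftHf   [H → t H]
tftHf ⇒ tfttHf   [H → t H]
tfttHf ⇒ tftttHf   [H → t H]
tftttHf ⇒ tfttttHf   [H → t H]
tfttttHf ⇒ tftttttf   [H → t]

A⇒tAf⇒tfHf⇒tftHf⇒tfttHf⇒tftttHf⇒tfttttHf⇒tftttttf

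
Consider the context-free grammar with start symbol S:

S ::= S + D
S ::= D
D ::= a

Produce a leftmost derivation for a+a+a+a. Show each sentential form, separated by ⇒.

S ⇒ S+D ⇒ S+D+D ⇒ S+D+D+D ⇒ D+D+D+D ⇒ a+D+D+D ⇒ a+a+D+D ⇒ a+a+a+D ⇒ a+a+a+a

S ⇒ S+D   [S ::= S + D]
S+D ⇒ S+D+D   [S ::= S + D]
S+D+D ⇒ S+D+D+D   [S ::= S + D]
S+D+D+D ⇒ D+D+D+D   [S ::= D]
D+D+D+D ⇒ a+D+D+D   [D ::= a]
a+D+D+D ⇒ a+a+D+D   [D ::= a]
a+a+D+D ⇒ a+a+a+D   [D ::= a]
a+a+a+D ⇒ a+a+a+a   [D ::= a]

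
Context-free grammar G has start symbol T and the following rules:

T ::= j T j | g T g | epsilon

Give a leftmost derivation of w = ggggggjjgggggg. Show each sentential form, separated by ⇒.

T ⇒ gTg   [T ::= g T g]
gTg ⇒ ggTgg   [T ::= g T g]
ggTgg ⇒ gggTggg   [T ::= g T g]
gggTggg ⇒ ggggTgggg   [T ::= g T g]
ggggTgggg ⇒ gggggTggggg   [T ::= g T g]
gggggTggggg ⇒ ggggggTgggggg   [T ::= g T g]
ggggggTgggggg ⇒ ggggggjTjgggggg   [T ::= j T j]
ggggggjTjgggggg ⇒ ggggggjjgggggg   [T ::= epsilon]

T ⇒ gTg ⇒ ggTgg ⇒ gggTggg ⇒ ggggTgggg ⇒ gggggTggggg ⇒ ggggggTgggggg ⇒ ggggggjTjgggggg ⇒ ggggggjjgggggg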